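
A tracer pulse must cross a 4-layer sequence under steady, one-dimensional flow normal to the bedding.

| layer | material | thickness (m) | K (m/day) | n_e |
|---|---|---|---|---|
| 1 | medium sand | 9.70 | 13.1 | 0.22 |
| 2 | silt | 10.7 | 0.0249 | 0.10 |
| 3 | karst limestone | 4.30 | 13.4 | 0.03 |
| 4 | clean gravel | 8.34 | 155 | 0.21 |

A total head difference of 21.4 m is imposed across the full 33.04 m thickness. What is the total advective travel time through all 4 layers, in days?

102

With flow normal to the layers, continuity requires the same specific discharge q through every layer.
Σ(b_i/K_i) = 9.70/13.1 + 10.7/0.0249 + 4.30/13.4 + 8.34/155 = 430.8 d.
q = Δh / Σ(b_i/K_i) = 21.4 / 430.8 = 0.04967 m/day.
In each layer the seepage velocity is v_i = q/n_i, so the layer transit time is t_i = b_i·n_i / q:
  layer 1 (medium sand): t_1 = 9.70 × 0.22 / 0.04967 = 42.96 d
  layer 2 (silt): t_2 = 10.7 × 0.10 / 0.04967 = 21.54 d
  layer 3 (karst limestone): t_3 = 4.30 × 0.03 / 0.04967 = 2.597 d
  layer 4 (clean gravel): t_4 = 8.34 × 0.21 / 0.04967 = 35.26 d
Total t = Σ t_i = 102.4 days.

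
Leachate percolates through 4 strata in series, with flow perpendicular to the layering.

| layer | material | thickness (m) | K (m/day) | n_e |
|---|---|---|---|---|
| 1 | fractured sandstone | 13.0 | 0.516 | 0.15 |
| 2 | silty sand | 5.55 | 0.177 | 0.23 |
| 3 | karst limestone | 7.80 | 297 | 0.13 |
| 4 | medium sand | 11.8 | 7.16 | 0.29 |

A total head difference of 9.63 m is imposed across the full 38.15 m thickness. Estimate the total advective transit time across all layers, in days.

46.3

With flow normal to the layers, continuity requires the same specific discharge q through every layer.
Σ(b_i/K_i) = 13.0/0.516 + 5.55/0.177 + 7.80/297 + 11.8/7.16 = 58.22 d.
q = Δh / Σ(b_i/K_i) = 9.63 / 58.22 = 0.1654 m/day.
In each layer the seepage velocity is v_i = q/n_i, so the layer transit time is t_i = b_i·n_i / q:
  layer 1 (fractured sandstone): t_1 = 13.0 × 0.15 / 0.1654 = 11.79 d
  layer 2 (silty sand): t_2 = 5.55 × 0.23 / 0.1654 = 7.718 d
  layer 3 (karst limestone): t_3 = 7.80 × 0.13 / 0.1654 = 6.131 d
  layer 4 (medium sand): t_4 = 11.8 × 0.29 / 0.1654 = 20.69 d
Total t = Σ t_i = 46.33 days.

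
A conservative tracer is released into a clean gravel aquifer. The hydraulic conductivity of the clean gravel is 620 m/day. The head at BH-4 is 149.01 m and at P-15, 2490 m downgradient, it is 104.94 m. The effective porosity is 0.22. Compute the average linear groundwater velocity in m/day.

Hydraulic gradient i = (149.01 − 104.94) / 2490 = 44.07 / 2490 = 0.01770.
Darcy flux q = K · i = 620.0 × 0.01770 = 10.97 m/day.
Seepage velocity v = q / n_e = 10.97 / 0.22 = 49.88 m/day.

49.9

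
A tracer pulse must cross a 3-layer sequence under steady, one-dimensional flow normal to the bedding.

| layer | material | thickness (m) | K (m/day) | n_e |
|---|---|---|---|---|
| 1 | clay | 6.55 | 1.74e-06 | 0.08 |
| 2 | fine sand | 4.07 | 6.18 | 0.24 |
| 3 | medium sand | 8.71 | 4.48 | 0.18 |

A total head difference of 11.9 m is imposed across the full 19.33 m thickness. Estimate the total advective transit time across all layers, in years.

With flow normal to the layers, continuity requires the same specific discharge q through every layer.
Σ(b_i/K_i) = 6.55/1.74e-06 + 4.07/6.18 + 8.71/4.48 = 3.764e+06 d.
q = Δh / Σ(b_i/K_i) = 11.9 / 3.764e+06 = 3.161e-06 m/day.
In each layer the seepage velocity is v_i = q/n_i, so the layer transit time is t_i = b_i·n_i / q:
  layer 1 (clay): t_1 = 6.55 × 0.08 / 3.161e-06 = 1.658e+05 d
  layer 2 (fine sand): t_2 = 4.07 × 0.24 / 3.161e-06 = 3.090e+05 d
  layer 3 (medium sand): t_3 = 8.71 × 0.18 / 3.161e-06 = 4.959e+05 d
Total t = Σ t_i = 9.707e+05 days = 2658 years.

2660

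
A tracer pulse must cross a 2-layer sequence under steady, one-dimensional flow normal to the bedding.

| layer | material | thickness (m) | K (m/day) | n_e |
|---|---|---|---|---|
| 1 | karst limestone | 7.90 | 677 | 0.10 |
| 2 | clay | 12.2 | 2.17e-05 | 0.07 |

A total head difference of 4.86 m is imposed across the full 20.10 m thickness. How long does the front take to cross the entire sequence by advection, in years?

With flow normal to the layers, continuity requires the same specific discharge q through every layer.
Σ(b_i/K_i) = 7.90/677 + 12.2/2.17e-05 = 5.622e+05 d.
q = Δh / Σ(b_i/K_i) = 4.86 / 5.622e+05 = 8.644e-06 m/day.
In each layer the seepage velocity is v_i = q/n_i, so the layer transit time is t_i = b_i·n_i / q:
  layer 1 (karst limestone): t_1 = 7.90 × 0.10 / 8.644e-06 = 91388 d
  layer 2 (clay): t_2 = 12.2 × 0.07 / 8.644e-06 = 98792 d
Total t = Σ t_i = 1.902e+05 days = 520.7 years.

521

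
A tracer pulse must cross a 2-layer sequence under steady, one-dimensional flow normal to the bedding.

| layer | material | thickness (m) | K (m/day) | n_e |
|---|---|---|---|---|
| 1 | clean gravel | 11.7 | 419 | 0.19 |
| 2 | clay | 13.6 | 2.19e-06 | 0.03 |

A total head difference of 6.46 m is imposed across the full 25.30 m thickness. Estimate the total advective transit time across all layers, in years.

With flow normal to the layers, continuity requires the same specific discharge q through every layer.
Σ(b_i/K_i) = 11.7/419 + 13.6/2.19e-06 = 6.210e+06 d.
q = Δh / Σ(b_i/K_i) = 6.46 / 6.210e+06 = 1.040e-06 m/day.
In each layer the seepage velocity is v_i = q/n_i, so the layer transit time is t_i = b_i·n_i / q:
  layer 1 (clean gravel): t_1 = 11.7 × 0.19 / 1.040e-06 = 2.137e+06 d
  layer 2 (clay): t_2 = 13.6 × 0.03 / 1.040e-06 = 3.922e+05 d
Total t = Σ t_i = 2.529e+06 days = 6925 years.

6920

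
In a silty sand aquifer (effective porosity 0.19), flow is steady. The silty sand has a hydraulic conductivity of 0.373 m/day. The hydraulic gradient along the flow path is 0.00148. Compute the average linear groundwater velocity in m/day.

Hydraulic gradient i = 0.00148.
Darcy flux q = K · i = 0.3730 × 0.001480 = 0.0005520 m/day.
Seepage velocity v = q / n_e = 0.0005520 / 0.19 = 0.002905 m/day.

0.00291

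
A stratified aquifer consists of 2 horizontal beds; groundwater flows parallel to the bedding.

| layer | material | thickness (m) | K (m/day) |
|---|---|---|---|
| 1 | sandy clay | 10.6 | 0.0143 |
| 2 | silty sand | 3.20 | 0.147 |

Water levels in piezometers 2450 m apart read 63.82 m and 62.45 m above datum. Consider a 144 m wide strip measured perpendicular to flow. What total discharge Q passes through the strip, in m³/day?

0.0501

Flow is parallel to layering, so each bed carries its own Darcy discharge and the transmissivities add.
Σ(K_i·b_i) = 0.0143×10.6 + 0.147×3.20 = 0.6220 m²/day.
Hydraulic gradient i = (63.82 − 62.45) / 2450 = 1.37 / 2450 = 0.0005592.
Q = Σ(K_i·b_i) · W · i = 0.6220 × 144 × 0.0005592 = 0.05008 m³/day.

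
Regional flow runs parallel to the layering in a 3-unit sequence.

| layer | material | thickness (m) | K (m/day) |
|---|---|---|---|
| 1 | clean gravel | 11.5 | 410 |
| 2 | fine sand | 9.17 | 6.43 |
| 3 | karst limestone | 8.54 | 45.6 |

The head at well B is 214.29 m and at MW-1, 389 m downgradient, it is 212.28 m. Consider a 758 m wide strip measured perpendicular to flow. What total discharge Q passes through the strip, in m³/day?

20200

Flow is parallel to layering, so each bed carries its own Darcy discharge and the transmissivities add.
Σ(K_i·b_i) = 410×11.5 + 6.43×9.17 + 45.6×8.54 = 5163 m²/day.
Hydraulic gradient i = (214.29 − 212.28) / 389 = 2.01 / 389 = 0.005167.
Q = Σ(K_i·b_i) · W · i = 5163 × 758 × 0.005167 = 20223 m³/day.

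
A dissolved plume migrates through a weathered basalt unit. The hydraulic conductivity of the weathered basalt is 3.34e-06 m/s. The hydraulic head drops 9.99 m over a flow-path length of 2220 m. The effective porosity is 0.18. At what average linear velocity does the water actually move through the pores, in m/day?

0.00721

Convert K: 3.34e-06 m/s × 86400 = 0.2886 m/day.
Hydraulic gradient i = Δh / L = 9.99 / 2220 = 0.004500.
Darcy flux q = K · i = 0.2886 × 0.004500 = 0.001299 m/day.
Seepage velocity v = q / n_e = 0.001299 / 0.18 = 0.007214 m/day.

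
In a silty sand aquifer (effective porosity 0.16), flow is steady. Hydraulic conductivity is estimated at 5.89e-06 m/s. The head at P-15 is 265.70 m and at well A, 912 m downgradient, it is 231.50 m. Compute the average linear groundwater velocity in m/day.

0.119

Convert K: 5.89e-06 m/s × 86400 = 0.5089 m/day.
Hydraulic gradient i = (265.70 − 231.50) / 912 = 34.2 / 912 = 0.03750.
Darcy flux q = K · i = 0.5089 × 0.03750 = 0.01908 m/day.
Seepage velocity v = q / n_e = 0.01908 / 0.16 = 0.1193 m/day.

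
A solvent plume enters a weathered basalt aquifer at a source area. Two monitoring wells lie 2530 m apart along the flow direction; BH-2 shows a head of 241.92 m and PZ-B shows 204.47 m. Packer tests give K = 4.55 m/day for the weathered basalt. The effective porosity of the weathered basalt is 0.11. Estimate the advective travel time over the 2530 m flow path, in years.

11.3

Hydraulic gradient i = (241.92 − 204.47) / 2530 = 37.45 / 2530 = 0.01480.
Darcy flux q = K · i = 4.550 × 0.01480 = 0.06735 m/day.
Seepage velocity v = q / n_e = 0.06735 / 0.11 = 0.6123 m/day.
Travel time t = L / v = 2530 / 0.6123 = 4132 days = 11.31 years.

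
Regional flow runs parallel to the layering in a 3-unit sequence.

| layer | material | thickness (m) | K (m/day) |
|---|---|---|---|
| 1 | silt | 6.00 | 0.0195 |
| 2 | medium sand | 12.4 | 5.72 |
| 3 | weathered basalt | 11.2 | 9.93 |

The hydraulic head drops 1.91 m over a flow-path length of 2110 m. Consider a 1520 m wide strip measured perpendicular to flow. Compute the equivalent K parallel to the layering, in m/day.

6.16

Flow is parallel to layering, so each bed carries its own Darcy discharge and the transmissivities add.
Σ(K_i·b_i) = 0.0195×6.00 + 5.72×12.4 + 9.93×11.2 = 182.3 m²/day.
Total thickness b = 29.60 m, so K_eq = Σ(K_i·b_i)/b = 6.157 m/day.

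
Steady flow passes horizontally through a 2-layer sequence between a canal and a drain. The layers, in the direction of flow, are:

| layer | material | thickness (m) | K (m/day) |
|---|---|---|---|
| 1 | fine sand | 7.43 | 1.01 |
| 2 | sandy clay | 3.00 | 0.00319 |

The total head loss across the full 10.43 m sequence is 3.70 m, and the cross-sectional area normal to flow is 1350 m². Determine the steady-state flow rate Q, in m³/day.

5.27

Flow is perpendicular to layering, so the layers act in series and the equivalent K is the thickness-weighted harmonic mean.
Total thickness L = 7.43 + 3.00 = 10.43 m.
Σ(b_i/K_i) = 7.43/1.01 + 3.00/0.00319 = 947.8 d.
K_eq = L / Σ(b_i/K_i) = 10.43 / 947.8 = 0.01100 m/day.
Q = K_eq · A · (Δh/L) = 0.01100 × 1350 × (3.70/10.43) = 5.270 m³/day.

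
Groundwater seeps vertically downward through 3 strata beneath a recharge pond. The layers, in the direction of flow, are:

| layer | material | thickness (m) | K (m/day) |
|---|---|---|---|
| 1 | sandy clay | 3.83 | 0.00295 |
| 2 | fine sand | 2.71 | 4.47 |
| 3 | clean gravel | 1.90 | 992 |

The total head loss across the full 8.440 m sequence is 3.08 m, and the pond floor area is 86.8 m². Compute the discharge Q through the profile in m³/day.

Flow is perpendicular to layering, so the layers act in series and the equivalent K is the thickness-weighted harmonic mean.
Total thickness L = 3.83 + 2.71 + 1.90 = 8.440 m.
Σ(b_i/K_i) = 3.83/0.00295 + 2.71/4.47 + 1.90/992 = 1299 d.
K_eq = L / Σ(b_i/K_i) = 8.440 / 1299 = 0.006498 m/day.
Q = K_eq · A · (Δh/L) = 0.006498 × 86.8 × (3.08/8.440) = 0.2058 m³/day.

0.206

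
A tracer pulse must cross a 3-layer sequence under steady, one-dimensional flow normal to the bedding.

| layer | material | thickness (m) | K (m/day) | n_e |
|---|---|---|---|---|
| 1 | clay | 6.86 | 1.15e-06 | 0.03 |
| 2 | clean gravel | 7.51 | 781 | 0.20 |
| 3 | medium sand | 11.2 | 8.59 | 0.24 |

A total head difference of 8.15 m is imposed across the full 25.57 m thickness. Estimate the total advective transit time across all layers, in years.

8810

With flow normal to the layers, continuity requires the same specific discharge q through every layer.
Σ(b_i/K_i) = 6.86/1.15e-06 + 7.51/781 + 11.2/8.59 = 5.965e+06 d.
q = Δh / Σ(b_i/K_i) = 8.15 / 5.965e+06 = 1.366e-06 m/day.
In each layer the seepage velocity is v_i = q/n_i, so the layer transit time is t_i = b_i·n_i / q:
  layer 1 (clay): t_1 = 6.86 × 0.03 / 1.366e-06 = 1.506e+05 d
  layer 2 (clean gravel): t_2 = 7.51 × 0.20 / 1.366e-06 = 1.099e+06 d
  layer 3 (medium sand): t_3 = 11.2 × 0.24 / 1.366e-06 = 1.967e+06 d
Total t = Σ t_i = 3.217e+06 days = 8809 years.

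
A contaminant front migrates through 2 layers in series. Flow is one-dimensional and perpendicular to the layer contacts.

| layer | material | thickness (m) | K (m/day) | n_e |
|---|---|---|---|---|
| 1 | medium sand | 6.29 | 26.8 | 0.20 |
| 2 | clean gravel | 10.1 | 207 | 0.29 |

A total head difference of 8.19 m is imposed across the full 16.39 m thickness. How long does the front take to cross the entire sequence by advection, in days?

With flow normal to the layers, continuity requires the same specific discharge q through every layer.
Σ(b_i/K_i) = 6.29/26.8 + 10.1/207 = 0.2835 d.
q = Δh / Σ(b_i/K_i) = 8.19 / 0.2835 = 28.89 m/day.
In each layer the seepage velocity is v_i = q/n_i, so the layer transit time is t_i = b_i·n_i / q:
  layer 1 (medium sand): t_1 = 6.29 × 0.20 / 28.89 = 0.04355 d
  layer 2 (clean gravel): t_2 = 10.1 × 0.29 / 28.89 = 0.1014 d
Total t = Σ t_i = 0.1449 days.

0.145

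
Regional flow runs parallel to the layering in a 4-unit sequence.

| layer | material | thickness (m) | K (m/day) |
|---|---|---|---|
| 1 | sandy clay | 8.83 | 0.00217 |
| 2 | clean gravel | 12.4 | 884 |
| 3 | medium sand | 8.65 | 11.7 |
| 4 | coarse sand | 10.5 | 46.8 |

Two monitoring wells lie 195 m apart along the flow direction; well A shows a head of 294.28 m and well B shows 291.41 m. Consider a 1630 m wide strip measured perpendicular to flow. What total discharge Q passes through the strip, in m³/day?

Flow is parallel to layering, so each bed carries its own Darcy discharge and the transmissivities add.
Σ(K_i·b_i) = 0.00217×8.83 + 884×12.4 + 11.7×8.65 + 46.8×10.5 = 11554 m²/day.
Hydraulic gradient i = (294.28 − 291.41) / 195 = 2.87 / 195 = 0.01472.
Q = Σ(K_i·b_i) · W · i = 11554 × 1630 × 0.01472 = 2.772e+05 m³/day.

277000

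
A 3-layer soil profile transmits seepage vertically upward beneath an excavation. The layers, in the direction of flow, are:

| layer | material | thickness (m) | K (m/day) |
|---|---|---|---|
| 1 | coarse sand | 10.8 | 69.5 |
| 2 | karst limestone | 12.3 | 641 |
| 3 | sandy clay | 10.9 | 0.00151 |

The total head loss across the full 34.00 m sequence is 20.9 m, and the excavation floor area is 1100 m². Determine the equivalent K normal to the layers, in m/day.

0.00471

Flow is perpendicular to layering, so the layers act in series and the equivalent K is the thickness-weighted harmonic mean.
Total thickness L = 10.8 + 12.3 + 10.9 = 34.00 m.
Σ(b_i/K_i) = 10.8/69.5 + 12.3/641 + 10.9/0.00151 = 7219 d.
K_eq = L / Σ(b_i/K_i) = 34.00 / 7219 = 0.004710 m/day.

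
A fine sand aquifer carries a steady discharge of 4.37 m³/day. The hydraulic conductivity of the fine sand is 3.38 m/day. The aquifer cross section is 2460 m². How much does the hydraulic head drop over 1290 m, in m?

From Q = K·A·i, i = Q / (K·A) = 4.37 / (3.380 × 2460) = 0.0005256.
Head loss Δh = i · L = 0.0005256 × 1290 = 0.6780 m.

0.678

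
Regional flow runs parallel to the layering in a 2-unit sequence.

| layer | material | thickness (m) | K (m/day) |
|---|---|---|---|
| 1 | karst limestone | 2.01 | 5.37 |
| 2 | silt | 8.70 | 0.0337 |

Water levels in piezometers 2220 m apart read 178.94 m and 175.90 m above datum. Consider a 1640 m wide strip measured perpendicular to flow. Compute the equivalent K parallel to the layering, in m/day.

1.04

Flow is parallel to layering, so each bed carries its own Darcy discharge and the transmissivities add.
Σ(K_i·b_i) = 5.37×2.01 + 0.0337×8.70 = 11.09 m²/day.
Total thickness b = 10.71 m, so K_eq = Σ(K_i·b_i)/b = 1.035 m/day.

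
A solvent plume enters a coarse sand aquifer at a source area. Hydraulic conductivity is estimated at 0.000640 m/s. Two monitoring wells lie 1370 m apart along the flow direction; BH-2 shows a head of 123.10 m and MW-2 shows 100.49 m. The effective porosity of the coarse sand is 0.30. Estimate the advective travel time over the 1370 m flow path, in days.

450

Convert K: 0.000640 m/s × 86400 = 55.30 m/day.
Hydraulic gradient i = (123.10 − 100.49) / 1370 = 22.61 / 1370 = 0.01650.
Darcy flux q = K · i = 55.30 × 0.01650 = 0.9126 m/day.
Seepage velocity v = q / n_e = 0.9126 / 0.30 = 3.042 m/day.
Travel time t = L / v = 1370 / 3.042 = 450.4 days.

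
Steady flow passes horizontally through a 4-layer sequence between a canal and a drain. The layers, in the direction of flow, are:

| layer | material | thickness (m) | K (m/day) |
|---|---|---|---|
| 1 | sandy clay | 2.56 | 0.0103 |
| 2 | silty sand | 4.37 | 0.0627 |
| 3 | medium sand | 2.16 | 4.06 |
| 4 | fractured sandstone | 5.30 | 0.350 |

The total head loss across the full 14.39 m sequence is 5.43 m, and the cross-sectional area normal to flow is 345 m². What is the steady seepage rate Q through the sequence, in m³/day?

Flow is perpendicular to layering, so the layers act in series and the equivalent K is the thickness-weighted harmonic mean.
Total thickness L = 2.56 + 4.37 + 2.16 + 5.30 = 14.39 m.
Σ(b_i/K_i) = 2.56/0.0103 + 4.37/0.0627 + 2.16/4.06 + 5.30/0.350 = 333.9 d.
K_eq = L / Σ(b_i/K_i) = 14.39 / 333.9 = 0.04309 m/day.
Q = K_eq · A · (Δh/L) = 0.04309 × 345 × (5.43/14.39) = 5.610 m³/day.

5.61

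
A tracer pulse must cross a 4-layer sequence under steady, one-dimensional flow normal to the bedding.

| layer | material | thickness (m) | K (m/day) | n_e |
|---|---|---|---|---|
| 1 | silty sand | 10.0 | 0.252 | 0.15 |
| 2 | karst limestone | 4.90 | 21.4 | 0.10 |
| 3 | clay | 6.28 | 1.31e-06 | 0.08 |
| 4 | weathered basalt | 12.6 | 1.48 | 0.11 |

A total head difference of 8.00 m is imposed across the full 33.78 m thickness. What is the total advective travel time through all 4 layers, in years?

6360

With flow normal to the layers, continuity requires the same specific discharge q through every layer.
Σ(b_i/K_i) = 10.0/0.252 + 4.90/21.4 + 6.28/1.31e-06 + 12.6/1.48 = 4.794e+06 d.
q = Δh / Σ(b_i/K_i) = 8.00 / 4.794e+06 = 1.669e-06 m/day.
In each layer the seepage velocity is v_i = q/n_i, so the layer transit time is t_i = b_i·n_i / q:
  layer 1 (silty sand): t_1 = 10.0 × 0.15 / 1.669e-06 = 8.989e+05 d
  layer 2 (karst limestone): t_2 = 4.90 × 0.10 / 1.669e-06 = 2.936e+05 d
  layer 3 (clay): t_3 = 6.28 × 0.08 / 1.669e-06 = 3.011e+05 d
  layer 4 (weathered basalt): t_4 = 12.6 × 0.11 / 1.669e-06 = 8.306e+05 d
Total t = Σ t_i = 2.324e+06 days = 6363 years.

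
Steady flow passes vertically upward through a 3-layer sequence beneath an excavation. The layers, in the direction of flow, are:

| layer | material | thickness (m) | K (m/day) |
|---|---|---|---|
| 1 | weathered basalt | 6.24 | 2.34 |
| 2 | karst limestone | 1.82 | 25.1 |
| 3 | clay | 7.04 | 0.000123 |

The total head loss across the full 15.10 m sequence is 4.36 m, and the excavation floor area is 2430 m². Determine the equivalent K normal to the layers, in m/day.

0.000264

Flow is perpendicular to layering, so the layers act in series and the equivalent K is the thickness-weighted harmonic mean.
Total thickness L = 6.24 + 1.82 + 7.04 = 15.10 m.
Σ(b_i/K_i) = 6.24/2.34 + 1.82/25.1 + 7.04/0.000123 = 57239 d.
K_eq = L / Σ(b_i/K_i) = 15.10 / 57239 = 0.0002638 m/day.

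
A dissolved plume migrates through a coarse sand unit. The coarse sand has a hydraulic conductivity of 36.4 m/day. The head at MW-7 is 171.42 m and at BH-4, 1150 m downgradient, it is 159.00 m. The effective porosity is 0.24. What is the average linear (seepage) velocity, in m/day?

1.64

Hydraulic gradient i = (171.42 − 159.00) / 1150 = 12.42 / 1150 = 0.01080.
Darcy flux q = K · i = 36.40 × 0.01080 = 0.3931 m/day.
Seepage velocity v = q / n_e = 0.3931 / 0.24 = 1.638 m/day.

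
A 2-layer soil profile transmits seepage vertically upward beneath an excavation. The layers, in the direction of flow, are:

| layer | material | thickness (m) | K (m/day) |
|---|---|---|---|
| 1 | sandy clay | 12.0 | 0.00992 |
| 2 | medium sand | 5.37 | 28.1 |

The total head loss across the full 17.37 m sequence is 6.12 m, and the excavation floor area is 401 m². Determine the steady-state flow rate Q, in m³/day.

Flow is perpendicular to layering, so the layers act in series and the equivalent K is the thickness-weighted harmonic mean.
Total thickness L = 12.0 + 5.37 = 17.37 m.
Σ(b_i/K_i) = 12.0/0.00992 + 5.37/28.1 = 1210 d.
K_eq = L / Σ(b_i/K_i) = 17.37 / 1210 = 0.01436 m/day.
Q = K_eq · A · (Δh/L) = 0.01436 × 401 × (6.12/17.37) = 2.028 m³/day.

2.03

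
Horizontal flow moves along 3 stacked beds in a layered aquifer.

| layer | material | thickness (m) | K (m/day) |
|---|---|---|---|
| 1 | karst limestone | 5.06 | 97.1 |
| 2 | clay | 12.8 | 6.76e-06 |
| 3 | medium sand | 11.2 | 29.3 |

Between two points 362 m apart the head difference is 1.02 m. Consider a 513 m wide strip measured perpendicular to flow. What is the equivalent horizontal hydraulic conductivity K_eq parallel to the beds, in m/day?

Flow is parallel to layering, so each bed carries its own Darcy discharge and the transmissivities add.
Σ(K_i·b_i) = 97.1×5.06 + 6.76e-06×12.8 + 29.3×11.2 = 819.5 m²/day.
Total thickness b = 29.06 m, so K_eq = Σ(K_i·b_i)/b = 28.20 m/day.

28.2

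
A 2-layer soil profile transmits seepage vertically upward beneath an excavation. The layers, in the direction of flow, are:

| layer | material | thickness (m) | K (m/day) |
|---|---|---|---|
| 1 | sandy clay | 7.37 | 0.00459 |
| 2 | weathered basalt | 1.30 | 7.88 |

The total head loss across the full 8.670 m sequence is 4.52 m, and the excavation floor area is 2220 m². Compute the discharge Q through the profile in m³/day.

6.25

Flow is perpendicular to layering, so the layers act in series and the equivalent K is the thickness-weighted harmonic mean.
Total thickness L = 7.37 + 1.30 = 8.670 m.
Σ(b_i/K_i) = 7.37/0.00459 + 1.30/7.88 = 1606 d.
K_eq = L / Σ(b_i/K_i) = 8.670 / 1606 = 0.005399 m/day.
Q = K_eq · A · (Δh/L) = 0.005399 × 2220 × (4.52/8.670) = 6.249 m³/day.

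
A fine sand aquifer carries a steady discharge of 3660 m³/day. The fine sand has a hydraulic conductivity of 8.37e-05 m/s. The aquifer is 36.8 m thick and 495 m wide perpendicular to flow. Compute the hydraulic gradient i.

Convert K: 8.37e-05 m/s × 86400 = 7.232 m/day.
Cross-sectional area A = 495 × 36.8 = 18216 m².
From Q = K·A·i, i = Q / (K·A) = 3660 / (7.232 × 18216) = 0.02778.

0.0278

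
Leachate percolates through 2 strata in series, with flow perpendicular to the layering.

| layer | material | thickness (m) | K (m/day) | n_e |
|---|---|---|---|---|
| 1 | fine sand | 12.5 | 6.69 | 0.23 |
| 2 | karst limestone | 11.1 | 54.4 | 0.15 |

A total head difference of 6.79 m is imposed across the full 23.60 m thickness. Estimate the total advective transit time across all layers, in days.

With flow normal to the layers, continuity requires the same specific discharge q through every layer.
Σ(b_i/K_i) = 12.5/6.69 + 11.1/54.4 = 2.073 d.
q = Δh / Σ(b_i/K_i) = 6.79 / 2.073 = 3.276 m/day.
In each layer the seepage velocity is v_i = q/n_i, so the layer transit time is t_i = b_i·n_i / q:
  layer 1 (fine sand): t_1 = 12.5 × 0.23 / 3.276 = 0.8775 d
  layer 2 (karst limestone): t_2 = 11.1 × 0.15 / 3.276 = 0.5082 d
Total t = Σ t_i = 1.386 days.

1.39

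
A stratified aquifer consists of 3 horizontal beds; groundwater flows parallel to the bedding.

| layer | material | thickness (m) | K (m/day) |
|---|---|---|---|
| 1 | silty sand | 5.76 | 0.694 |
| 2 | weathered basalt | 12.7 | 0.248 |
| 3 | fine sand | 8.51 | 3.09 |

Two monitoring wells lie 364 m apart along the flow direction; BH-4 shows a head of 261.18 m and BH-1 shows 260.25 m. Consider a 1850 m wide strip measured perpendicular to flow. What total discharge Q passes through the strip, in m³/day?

Flow is parallel to layering, so each bed carries its own Darcy discharge and the transmissivities add.
Σ(K_i·b_i) = 0.694×5.76 + 0.248×12.7 + 3.09×8.51 = 33.44 m²/day.
Hydraulic gradient i = (261.18 − 260.25) / 364 = 0.93 / 364 = 0.002555.
Q = Σ(K_i·b_i) · W · i = 33.44 × 1850 × 0.002555 = 158.1 m³/day.

158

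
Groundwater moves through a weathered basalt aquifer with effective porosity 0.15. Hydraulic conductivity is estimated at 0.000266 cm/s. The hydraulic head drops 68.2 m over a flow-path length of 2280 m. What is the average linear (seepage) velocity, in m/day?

0.0458

Convert K: 0.000266 cm/s × 864 = 0.2298 m/day.
Hydraulic gradient i = Δh / L = 68.2 / 2280 = 0.02991.
Darcy flux q = K · i = 0.2298 × 0.02991 = 0.006875 m/day.
Seepage velocity v = q / n_e = 0.006875 / 0.15 = 0.04583 m/day.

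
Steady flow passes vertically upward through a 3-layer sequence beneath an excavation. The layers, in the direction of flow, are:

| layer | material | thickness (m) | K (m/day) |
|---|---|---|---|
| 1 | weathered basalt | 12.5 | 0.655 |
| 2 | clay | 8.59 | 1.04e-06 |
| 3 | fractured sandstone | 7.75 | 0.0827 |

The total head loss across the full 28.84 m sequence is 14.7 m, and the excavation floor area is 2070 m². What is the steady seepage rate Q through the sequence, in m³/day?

0.00368

Flow is perpendicular to layering, so the layers act in series and the equivalent K is the thickness-weighted harmonic mean.
Total thickness L = 12.5 + 8.59 + 7.75 = 28.84 m.
Σ(b_i/K_i) = 12.5/0.655 + 8.59/1.04e-06 + 7.75/0.0827 = 8.260e+06 d.
K_eq = L / Σ(b_i/K_i) = 28.84 / 8.260e+06 = 3.492e-06 m/day.
Q = K_eq · A · (Δh/L) = 3.492e-06 × 2070 × (14.7/28.84) = 0.003684 m³/day.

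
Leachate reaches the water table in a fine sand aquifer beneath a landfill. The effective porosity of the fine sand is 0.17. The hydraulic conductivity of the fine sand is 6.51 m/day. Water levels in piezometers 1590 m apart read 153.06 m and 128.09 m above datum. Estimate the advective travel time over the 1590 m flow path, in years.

Hydraulic gradient i = (153.06 − 128.09) / 1590 = 24.97 / 1590 = 0.01570.
Darcy flux q = K · i = 6.510 × 0.01570 = 0.1022 m/day.
Seepage velocity v = q / n_e = 0.1022 / 0.17 = 0.6014 m/day.
Travel time t = L / v = 1590 / 0.6014 = 2644 days = 7.239 years.

7.24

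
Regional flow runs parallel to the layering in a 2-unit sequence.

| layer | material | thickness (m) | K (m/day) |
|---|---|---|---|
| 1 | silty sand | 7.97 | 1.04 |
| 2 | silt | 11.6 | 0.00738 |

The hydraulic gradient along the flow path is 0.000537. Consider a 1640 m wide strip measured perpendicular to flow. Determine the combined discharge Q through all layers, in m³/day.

Flow is parallel to layering, so each bed carries its own Darcy discharge and the transmissivities add.
Σ(K_i·b_i) = 1.04×7.97 + 0.00738×11.6 = 8.374 m²/day.
Hydraulic gradient i = 0.000537.
Q = Σ(K_i·b_i) · W · i = 8.374 × 1640 × 0.0005370 = 7.375 m³/day.

7.38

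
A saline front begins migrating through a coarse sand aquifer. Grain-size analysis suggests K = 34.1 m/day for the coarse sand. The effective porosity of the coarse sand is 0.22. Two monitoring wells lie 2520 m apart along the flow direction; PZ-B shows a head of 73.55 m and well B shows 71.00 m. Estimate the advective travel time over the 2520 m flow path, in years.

44.0

Hydraulic gradient i = (73.55 − 71.00) / 2520 = 2.55 / 2520 = 0.001012.
Darcy flux q = K · i = 34.10 × 0.001012 = 0.03451 m/day.
Seepage velocity v = q / n_e = 0.03451 / 0.22 = 0.1568 m/day.
Travel time t = L / v = 2520 / 0.1568 = 16067 days = 43.99 years.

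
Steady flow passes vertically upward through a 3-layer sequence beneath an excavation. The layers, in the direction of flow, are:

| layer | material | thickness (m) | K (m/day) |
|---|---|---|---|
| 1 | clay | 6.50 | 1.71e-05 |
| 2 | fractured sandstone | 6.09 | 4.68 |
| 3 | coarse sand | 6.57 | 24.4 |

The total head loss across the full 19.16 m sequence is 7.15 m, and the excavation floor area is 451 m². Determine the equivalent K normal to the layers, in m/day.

Flow is perpendicular to layering, so the layers act in series and the equivalent K is the thickness-weighted harmonic mean.
Total thickness L = 6.50 + 6.09 + 6.57 = 19.16 m.
Σ(b_i/K_i) = 6.50/1.71e-05 + 6.09/4.68 + 6.57/24.4 = 3.801e+05 d.
K_eq = L / Σ(b_i/K_i) = 19.16 / 3.801e+05 = 5.041e-05 m/day.

5.04e-05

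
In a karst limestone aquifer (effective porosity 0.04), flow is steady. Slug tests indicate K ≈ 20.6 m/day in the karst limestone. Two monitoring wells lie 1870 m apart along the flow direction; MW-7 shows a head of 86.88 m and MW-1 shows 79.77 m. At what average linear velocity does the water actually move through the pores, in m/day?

1.96

Hydraulic gradient i = (86.88 − 79.77) / 1870 = 7.11 / 1870 = 0.003802.
Darcy flux q = K · i = 20.60 × 0.003802 = 0.07832 m/day.
Seepage velocity v = q / n_e = 0.07832 / 0.04 = 1.958 m/day.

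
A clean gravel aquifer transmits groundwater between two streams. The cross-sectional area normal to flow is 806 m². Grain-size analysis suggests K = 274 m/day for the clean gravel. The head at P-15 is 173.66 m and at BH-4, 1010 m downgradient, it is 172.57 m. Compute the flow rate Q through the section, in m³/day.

238

Hydraulic gradient i = (173.66 − 172.57) / 1010 = 1.09 / 1010 = 0.001079.
Darcy's law: Q = K · A · i = 274.0 × 806.0 × 0.001079 = 238.3 m³/day.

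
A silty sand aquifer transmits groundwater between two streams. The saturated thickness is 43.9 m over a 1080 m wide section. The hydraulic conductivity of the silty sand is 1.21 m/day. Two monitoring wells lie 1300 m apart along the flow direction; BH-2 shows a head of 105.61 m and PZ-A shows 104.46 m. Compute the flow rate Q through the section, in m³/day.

50.7

Cross-sectional area A = 1080 × 43.9 = 47412 m².
Hydraulic gradient i = (105.61 − 104.46) / 1300 = 1.15 / 1300 = 0.0008846.
Darcy's law: Q = K · A · i = 1.210 × 47412 × 0.0008846 = 50.75 m³/day.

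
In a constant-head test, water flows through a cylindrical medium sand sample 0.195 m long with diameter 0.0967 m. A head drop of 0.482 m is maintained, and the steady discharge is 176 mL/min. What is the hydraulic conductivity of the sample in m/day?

Cross-sectional area A = π·(d/2)² = π × (0.0967/2)² = 0.007344 m².
Convert discharge: 176 mL/min = 2.933e-06 m³/s.
Darcy's law rearranged: K = Q·L / (A·Δh) = 2.933e-06 × 0.195 / (0.007344 × 0.482) = 0.0001616 m/s = 13.96 m/day.

14.0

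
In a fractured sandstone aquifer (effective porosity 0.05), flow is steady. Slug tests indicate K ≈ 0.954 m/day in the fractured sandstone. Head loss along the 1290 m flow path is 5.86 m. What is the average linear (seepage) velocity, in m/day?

0.0867

Hydraulic gradient i = Δh / L = 5.86 / 1290 = 0.004543.
Darcy flux q = K · i = 0.9540 × 0.004543 = 0.004334 m/day.
Seepage velocity v = q / n_e = 0.004334 / 0.05 = 0.08667 m/day.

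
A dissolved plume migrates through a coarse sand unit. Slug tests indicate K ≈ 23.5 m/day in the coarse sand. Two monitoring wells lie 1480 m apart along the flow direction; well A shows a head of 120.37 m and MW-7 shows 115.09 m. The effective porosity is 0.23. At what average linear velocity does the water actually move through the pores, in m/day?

Hydraulic gradient i = (120.37 − 115.09) / 1480 = 5.28 / 1480 = 0.003568.
Darcy flux q = K · i = 23.50 × 0.003568 = 0.08384 m/day.
Seepage velocity v = q / n_e = 0.08384 / 0.23 = 0.3645 m/day.

0.365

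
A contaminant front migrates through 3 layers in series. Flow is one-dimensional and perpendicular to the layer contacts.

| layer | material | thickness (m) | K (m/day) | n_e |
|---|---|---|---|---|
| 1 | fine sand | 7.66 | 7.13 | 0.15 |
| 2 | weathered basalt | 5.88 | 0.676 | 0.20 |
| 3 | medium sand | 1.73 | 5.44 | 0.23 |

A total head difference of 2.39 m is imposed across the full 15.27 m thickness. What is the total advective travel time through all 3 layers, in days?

11.5

With flow normal to the layers, continuity requires the same specific discharge q through every layer.
Σ(b_i/K_i) = 7.66/7.13 + 5.88/0.676 + 1.73/5.44 = 10.09 d.
q = Δh / Σ(b_i/K_i) = 2.39 / 10.09 = 0.2369 m/day.
In each layer the seepage velocity is v_i = q/n_i, so the layer transit time is t_i = b_i·n_i / q:
  layer 1 (fine sand): t_1 = 7.66 × 0.15 / 0.2369 = 4.851 d
  layer 2 (weathered basalt): t_2 = 5.88 × 0.20 / 0.2369 = 4.965 d
  layer 3 (medium sand): t_3 = 1.73 × 0.23 / 0.2369 = 1.680 d
Total t = Σ t_i = 11.50 days.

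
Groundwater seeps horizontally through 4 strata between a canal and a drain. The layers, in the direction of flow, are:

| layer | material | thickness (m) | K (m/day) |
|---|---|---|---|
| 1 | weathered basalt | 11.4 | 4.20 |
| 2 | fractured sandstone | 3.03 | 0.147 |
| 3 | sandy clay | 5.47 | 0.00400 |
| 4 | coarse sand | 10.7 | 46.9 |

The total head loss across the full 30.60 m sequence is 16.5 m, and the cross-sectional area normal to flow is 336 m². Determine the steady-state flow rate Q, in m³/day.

Flow is perpendicular to layering, so the layers act in series and the equivalent K is the thickness-weighted harmonic mean.
Total thickness L = 11.4 + 3.03 + 5.47 + 10.7 = 30.60 m.
Σ(b_i/K_i) = 11.4/4.20 + 3.03/0.147 + 5.47/0.00400 + 10.7/46.9 = 1391 d.
K_eq = L / Σ(b_i/K_i) = 30.60 / 1391 = 0.02200 m/day.
Q = K_eq · A · (Δh/L) = 0.02200 × 336 × (16.5/30.60) = 3.985 m³/day.

3.99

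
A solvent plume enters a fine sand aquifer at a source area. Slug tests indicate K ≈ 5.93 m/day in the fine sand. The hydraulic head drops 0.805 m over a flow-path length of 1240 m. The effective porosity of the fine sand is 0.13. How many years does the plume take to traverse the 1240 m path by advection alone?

115

Hydraulic gradient i = Δh / L = 0.805 / 1240 = 0.0006492.
Darcy flux q = K · i = 5.930 × 0.0006492 = 0.003850 m/day.
Seepage velocity v = q / n_e = 0.003850 / 0.13 = 0.02961 m/day.
Travel time t = L / v = 1240 / 0.02961 = 41873 days = 114.6 years.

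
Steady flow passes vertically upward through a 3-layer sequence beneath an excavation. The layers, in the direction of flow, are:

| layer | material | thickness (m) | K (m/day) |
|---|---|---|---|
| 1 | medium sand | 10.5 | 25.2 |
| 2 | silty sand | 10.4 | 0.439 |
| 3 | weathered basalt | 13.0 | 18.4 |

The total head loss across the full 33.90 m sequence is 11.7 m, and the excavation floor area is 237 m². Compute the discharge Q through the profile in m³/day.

112

Flow is perpendicular to layering, so the layers act in series and the equivalent K is the thickness-weighted harmonic mean.
Total thickness L = 10.5 + 10.4 + 13.0 = 33.90 m.
Σ(b_i/K_i) = 10.5/25.2 + 10.4/0.439 + 13.0/18.4 = 24.81 d.
K_eq = L / Σ(b_i/K_i) = 33.90 / 24.81 = 1.366 m/day.
Q = K_eq · A · (Δh/L) = 1.366 × 237 × (11.7/33.90) = 111.8 m³/day.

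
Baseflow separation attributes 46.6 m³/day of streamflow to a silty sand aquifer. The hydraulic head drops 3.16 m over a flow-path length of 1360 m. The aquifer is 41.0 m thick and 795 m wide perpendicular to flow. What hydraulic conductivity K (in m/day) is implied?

0.615

Cross-sectional area A = 795 × 41.0 = 32595 m².
Hydraulic gradient i = Δh / L = 3.16 / 1360 = 0.002324.
From Q = K·A·i, K = Q / (A·i) = 46.6 / (32595 × 0.002324) = 0.6153 m/day.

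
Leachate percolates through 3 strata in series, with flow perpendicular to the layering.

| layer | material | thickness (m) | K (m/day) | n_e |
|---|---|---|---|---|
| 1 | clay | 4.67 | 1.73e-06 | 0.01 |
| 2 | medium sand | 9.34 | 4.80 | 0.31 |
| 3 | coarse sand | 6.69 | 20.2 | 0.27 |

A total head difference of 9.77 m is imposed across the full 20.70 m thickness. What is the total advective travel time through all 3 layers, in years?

With flow normal to the layers, continuity requires the same specific discharge q through every layer.
Σ(b_i/K_i) = 4.67/1.73e-06 + 9.34/4.80 + 6.69/20.2 = 2.699e+06 d.
q = Δh / Σ(b_i/K_i) = 9.77 / 2.699e+06 = 3.619e-06 m/day.
In each layer the seepage velocity is v_i = q/n_i, so the layer transit time is t_i = b_i·n_i / q:
  layer 1 (clay): t_1 = 4.67 × 0.01 / 3.619e-06 = 12903 d
  layer 2 (medium sand): t_2 = 9.34 × 0.31 / 3.619e-06 = 8.000e+05 d
  layer 3 (coarse sand): t_3 = 6.69 × 0.27 / 3.619e-06 = 4.991e+05 d
Total t = Σ t_i = 1.312e+06 days = 3592 years.

3590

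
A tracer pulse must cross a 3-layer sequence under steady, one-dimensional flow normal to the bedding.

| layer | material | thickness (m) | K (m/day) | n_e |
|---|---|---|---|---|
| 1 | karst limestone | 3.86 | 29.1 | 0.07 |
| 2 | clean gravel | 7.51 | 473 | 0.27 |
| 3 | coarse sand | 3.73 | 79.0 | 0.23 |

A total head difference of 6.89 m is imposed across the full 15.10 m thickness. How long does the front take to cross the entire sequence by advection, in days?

0.0897

With flow normal to the layers, continuity requires the same specific discharge q through every layer.
Σ(b_i/K_i) = 3.86/29.1 + 7.51/473 + 3.73/79.0 = 0.1957 d.
q = Δh / Σ(b_i/K_i) = 6.89 / 0.1957 = 35.20 m/day.
In each layer the seepage velocity is v_i = q/n_i, so the layer transit time is t_i = b_i·n_i / q:
  layer 1 (karst limestone): t_1 = 3.86 × 0.07 / 35.20 = 0.007676 d
  layer 2 (clean gravel): t_2 = 7.51 × 0.27 / 35.20 = 0.05761 d
  layer 3 (coarse sand): t_3 = 3.73 × 0.23 / 35.20 = 0.02437 d
Total t = Σ t_i = 0.08965 days.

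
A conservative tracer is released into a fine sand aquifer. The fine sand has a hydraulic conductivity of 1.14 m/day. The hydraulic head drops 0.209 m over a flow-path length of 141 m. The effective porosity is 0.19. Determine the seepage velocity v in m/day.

0.00889

Hydraulic gradient i = Δh / L = 0.209 / 141 = 0.001482.
Darcy flux q = K · i = 1.140 × 0.001482 = 0.001690 m/day.
Seepage velocity v = q / n_e = 0.001690 / 0.19 = 0.008894 m/day.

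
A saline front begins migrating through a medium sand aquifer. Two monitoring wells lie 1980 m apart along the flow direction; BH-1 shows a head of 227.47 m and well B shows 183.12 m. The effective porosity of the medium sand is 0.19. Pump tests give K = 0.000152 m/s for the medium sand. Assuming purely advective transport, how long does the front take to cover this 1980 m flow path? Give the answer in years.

Convert K: 0.000152 m/s × 86400 = 13.13 m/day.
Hydraulic gradient i = (227.47 − 183.12) / 1980 = 44.35 / 1980 = 0.02240.
Darcy flux q = K · i = 13.13 × 0.02240 = 0.2942 m/day.
Seepage velocity v = q / n_e = 0.2942 / 0.19 = 1.548 m/day.
Travel time t = L / v = 1980 / 1.548 = 1279 days = 3.501 years.

3.50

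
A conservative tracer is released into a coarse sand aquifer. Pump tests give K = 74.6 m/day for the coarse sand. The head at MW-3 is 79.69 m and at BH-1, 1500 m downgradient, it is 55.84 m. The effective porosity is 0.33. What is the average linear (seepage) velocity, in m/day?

Hydraulic gradient i = (79.69 − 55.84) / 1500 = 23.85 / 1500 = 0.01590.
Darcy flux q = K · i = 74.60 × 0.01590 = 1.186 m/day.
Seepage velocity v = q / n_e = 1.186 / 0.33 = 3.594 m/day.

3.59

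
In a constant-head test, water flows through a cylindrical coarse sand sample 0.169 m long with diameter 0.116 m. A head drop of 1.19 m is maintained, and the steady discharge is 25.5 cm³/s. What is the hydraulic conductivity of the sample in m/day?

Cross-sectional area A = π·(d/2)² = π × (0.116/2)² = 0.01057 m².
Convert discharge: 25.5 cm³/s = 2.550e-05 m³/s.
Darcy's law rearranged: K = Q·L / (A·Δh) = 2.550e-05 × 0.169 / (0.01057 × 1.19) = 0.0003427 m/s = 29.61 m/day.

29.6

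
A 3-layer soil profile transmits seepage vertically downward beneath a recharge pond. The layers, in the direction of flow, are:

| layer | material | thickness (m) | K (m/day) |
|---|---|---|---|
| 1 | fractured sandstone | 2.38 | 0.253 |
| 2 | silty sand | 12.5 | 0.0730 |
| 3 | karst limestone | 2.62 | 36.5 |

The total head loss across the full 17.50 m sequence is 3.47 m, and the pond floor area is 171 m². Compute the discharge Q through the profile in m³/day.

3.28

Flow is perpendicular to layering, so the layers act in series and the equivalent K is the thickness-weighted harmonic mean.
Total thickness L = 2.38 + 12.5 + 2.62 = 17.50 m.
Σ(b_i/K_i) = 2.38/0.253 + 12.5/0.0730 + 2.62/36.5 = 180.7 d.
K_eq = L / Σ(b_i/K_i) = 17.50 / 180.7 = 0.09684 m/day.
Q = K_eq · A · (Δh/L) = 0.09684 × 171 × (3.47/17.50) = 3.284 m³/day.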